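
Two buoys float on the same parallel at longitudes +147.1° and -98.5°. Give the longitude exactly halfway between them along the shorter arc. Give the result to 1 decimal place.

Signed shortest Δλ from +147.1° to -98.5° is +114.4°.
Midpoint longitude = +147.1° + (+114.4°)/2 = +147.1° + 57.2° = +204.3°.
Normalise into (−180°, 180°]: -155.7°.
(The naïve average (+147.1 + -98.5)/2 = 24.3° is on the wrong side of the globe.)

-155.7°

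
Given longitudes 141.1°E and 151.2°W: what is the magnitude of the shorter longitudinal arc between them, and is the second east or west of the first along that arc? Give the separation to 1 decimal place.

Raw difference: -151.2 − 141.1 = -292.3°.
Normalise into (−180°, 180°]: -292.3° + 360° = 67.7°.
Positive ⇒ the second point lies to the east; separation 67.7°.

67.7° east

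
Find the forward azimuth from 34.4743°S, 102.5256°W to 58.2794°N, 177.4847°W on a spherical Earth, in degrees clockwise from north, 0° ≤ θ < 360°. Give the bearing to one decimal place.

Δλ = -177.4847 − -102.5256 = -74.9591°.
θ = atan2( sin Δλ · cos φ₂ , cos φ₁ · sin φ₂ − sin φ₁ · cos φ₂ · cos Δλ )
  = atan2(-0.50776, 0.77847) = -33.115° → normalised to [0°, 360°): 326.885°.

326.9°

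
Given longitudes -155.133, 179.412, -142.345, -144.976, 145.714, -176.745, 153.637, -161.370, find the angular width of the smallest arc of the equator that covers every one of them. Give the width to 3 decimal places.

Sort the longitudes: -176.745°, -161.370°, -155.133°, -144.976°, -142.345°, +145.714°, +153.637°, +179.412°.
Eastward gaps between consecutive values (wrapping around): 15.375°, 6.237°, 10.157°, 2.631°, 288.059°, 7.923°, 25.775°, 3.843°.
Largest gap = 288.059° ⇒ minimal covering band is its complement: 360° − 288.059° = 71.941°.
Band runs from +145.714° eastward to -142.345°, crossing the antimeridian.

71.941°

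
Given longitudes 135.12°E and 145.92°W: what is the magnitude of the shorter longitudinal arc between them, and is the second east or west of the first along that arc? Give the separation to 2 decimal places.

78.96° east

Raw difference: -145.92 − 135.12 = -281.04°.
Normalise into (−180°, 180°]: -281.04° + 360° = 78.96°.
Positive ⇒ the second point lies to the east; separation 78.96°.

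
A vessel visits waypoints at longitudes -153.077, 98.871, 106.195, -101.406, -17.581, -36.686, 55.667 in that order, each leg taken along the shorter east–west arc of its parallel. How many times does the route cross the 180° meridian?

2

Leg 1: -153.077° → +98.871°, shortest Δλ = -108.052° (west) — crosses 180°.
Leg 2: +98.871° → +106.195°, shortest Δλ = 7.324° (east) — does not cross 180°.
Leg 3: +106.195° → -101.406°, shortest Δλ = 152.399° (east) — crosses 180°.
Leg 4: -101.406° → -17.581°, shortest Δλ = 83.825° (east) — does not cross 180°.
Leg 5: -17.581° → -36.686°, shortest Δλ = -19.105° (west) — does not cross 180°.
Leg 6: -36.686° → +55.667°, shortest Δλ = 92.353° (east) — does not cross 180°.
Total crossings: 2.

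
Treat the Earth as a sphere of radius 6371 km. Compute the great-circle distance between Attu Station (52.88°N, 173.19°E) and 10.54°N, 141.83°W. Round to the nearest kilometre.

6178 km

Δλ = -141.83 − 173.19 = -315.02°; wrapped into (−180°, 180°]: 44.98°.
Δφ = 10.54 − 52.88 = -42.34°.
a = sin²(Δφ/2) + cos φ₁ · cos φ₂ · sin²(Δλ/2) = 0.217234.
c = 2·atan2(√a, √(1−a)) = 0.96972 rad → d = 6371·c ≈ 6178.07 km.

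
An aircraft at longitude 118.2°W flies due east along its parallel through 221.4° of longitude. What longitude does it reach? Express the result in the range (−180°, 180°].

103.2°E

Start at -118.2°; shift +221.4° → +103.2°.
+103.2° already lies in (−180°, 180°].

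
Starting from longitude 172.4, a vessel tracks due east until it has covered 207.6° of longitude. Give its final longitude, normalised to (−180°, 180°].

Start at +172.4°; shift +207.6° → +380.0°.
+380.0° lies outside (−180°, 180°]; subtract 360° → +20.0°.

+20.0°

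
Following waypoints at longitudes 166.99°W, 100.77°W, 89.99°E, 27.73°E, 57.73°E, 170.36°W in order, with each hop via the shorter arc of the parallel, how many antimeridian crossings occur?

2

Leg 1: -166.99° → -100.77°, shortest Δλ = 66.22° (east) — does not cross 180°.
Leg 2: -100.77° → +89.99°, shortest Δλ = -169.24° (west) — crosses 180°.
Leg 3: +89.99° → +27.73°, shortest Δλ = -62.26° (west) — does not cross 180°.
Leg 4: +27.73° → +57.73°, shortest Δλ = 30.0° (east) — does not cross 180°.
Leg 5: +57.73° → -170.36°, shortest Δλ = 131.91° (east) — crosses 180°.
Total crossings: 2.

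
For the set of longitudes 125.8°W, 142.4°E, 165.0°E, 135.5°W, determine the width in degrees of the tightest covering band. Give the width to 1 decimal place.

91.8°

Sort the longitudes: -135.5°, -125.8°, +142.4°, +165.0°.
Eastward gaps between consecutive values (wrapping around): 9.7°, 268.2°, 22.6°, 59.5°.
Largest gap = 268.2° ⇒ minimal covering band is its complement: 360° − 268.2° = 91.8°.
Band runs from +142.4° eastward to -125.8°, crossing the antimeridian.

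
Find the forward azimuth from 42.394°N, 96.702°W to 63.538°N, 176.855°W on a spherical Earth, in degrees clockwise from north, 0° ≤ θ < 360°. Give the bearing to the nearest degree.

Δλ = -176.855 − -96.702 = -80.153°.
θ = atan2( sin Δλ · cos φ₂ , cos φ₁ · sin φ₂ − sin φ₁ · cos φ₂ · cos Δλ )
  = atan2(-0.43904, 0.60977) = -35.754° → normalised to [0°, 360°): 324.246°.

324°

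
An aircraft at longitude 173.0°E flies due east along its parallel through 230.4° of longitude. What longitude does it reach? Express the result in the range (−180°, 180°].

43.4°E

Start at +173.0°; shift +230.4° → +403.4°.
+403.4° lies outside (−180°, 180°]; subtract 360° → +43.4°.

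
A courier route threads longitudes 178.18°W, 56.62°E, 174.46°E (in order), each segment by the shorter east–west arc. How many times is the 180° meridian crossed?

1

Leg 1: -178.18° → +56.62°, shortest Δλ = -125.2° (west) — crosses 180°.
Leg 2: +56.62° → +174.46°, shortest Δλ = 117.84° (east) — does not cross 180°.
Total crossings: 1.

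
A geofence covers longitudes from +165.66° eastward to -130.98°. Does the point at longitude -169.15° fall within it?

Yes

Band width going east from +165.66° to -130.98°: ((-130.98 − 165.66) mod 360) = 63.36°.
Offset of -169.15° east of the west edge: ((-169.15 − 165.66) mod 360) = 25.19°.
25.19° ≤ 63.36° ⇒ inside.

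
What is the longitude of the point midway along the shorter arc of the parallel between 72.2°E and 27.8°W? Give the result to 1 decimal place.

Signed shortest Δλ from +72.2° to -27.8° is -100.0°.
Midpoint longitude = +72.2° + (-100.0°)/2 = +72.2° − 50.0° = +22.2°.

22.2°E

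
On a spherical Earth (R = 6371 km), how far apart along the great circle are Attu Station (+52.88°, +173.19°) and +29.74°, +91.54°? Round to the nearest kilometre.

Δλ = 91.54 − 173.19 = -81.65°.
Δφ = 29.74 − 52.88 = -23.14°.
a = sin²(Δφ/2) + cos φ₁ · cos φ₂ · sin²(Δλ/2) = 0.264178.
c = 2·atan2(√a, √(1−a)) = 1.07964 rad → d = 6371·c ≈ 6878.40 km.

6878 km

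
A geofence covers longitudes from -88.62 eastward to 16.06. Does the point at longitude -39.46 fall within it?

Band width going east from -88.62° to +16.06°: ((16.06 − -88.62) mod 360) = 104.68°.
Offset of -39.46° east of the west edge: ((-39.46 − -88.62) mod 360) = 49.16°.
49.16° ≤ 104.68° ⇒ inside.

Yes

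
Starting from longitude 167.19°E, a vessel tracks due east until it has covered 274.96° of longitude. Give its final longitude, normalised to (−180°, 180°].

82.15°E

Start at +167.19°; shift +274.96° → +442.15°.
+442.15° lies outside (−180°, 180°]; subtract 360° → +82.15°.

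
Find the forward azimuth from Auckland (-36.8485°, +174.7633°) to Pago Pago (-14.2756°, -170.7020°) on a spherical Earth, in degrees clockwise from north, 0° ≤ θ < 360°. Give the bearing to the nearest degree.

34°

Δλ = -170.7020 − 174.7633 = -345.4653°; wrapped into (−180°, 180°]: 14.5347°.
θ = atan2( sin Δλ · cos φ₂ , cos φ₁ · sin φ₂ − sin φ₁ · cos φ₂ · cos Δλ )
  = atan2(0.24322, 0.36526) = 33.659° → normalised to [0°, 360°): 33.659°.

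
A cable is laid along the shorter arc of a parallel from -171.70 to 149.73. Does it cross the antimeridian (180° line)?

Naïve |149.73 − -171.70| = 321.43° > 180°, so the shorter arc goes the other way round — across 180°.
Signed shortest Δλ = ((149.73 − -171.70 + 180) mod 360) − 180 = -38.57°.
Going west by 38.57° from -171.70° passes through 180° before reaching +149.73°.

Yes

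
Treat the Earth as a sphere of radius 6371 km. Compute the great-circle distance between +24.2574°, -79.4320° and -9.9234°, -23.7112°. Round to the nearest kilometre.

7140 km

Δλ = -23.7112 − -79.4320 = 55.7208°.
Δφ = -9.9234 − 24.2574 = -34.1808°.
a = sin²(Δφ/2) + cos φ₁ · cos φ₂ · sin²(Δλ/2) = 0.282492.
c = 2·atan2(√a, √(1−a)) = 1.12074 rad → d = 6371·c ≈ 7140.24 km.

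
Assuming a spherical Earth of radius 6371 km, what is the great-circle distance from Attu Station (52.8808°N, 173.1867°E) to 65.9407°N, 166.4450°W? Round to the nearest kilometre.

Δλ = -166.4450 − 173.1867 = -339.6317°; wrapped into (−180°, 180°]: 20.3683°.
Δφ = 65.9407 − 52.8808 = 13.0599°.
a = sin²(Δφ/2) + cos φ₁ · cos φ₂ · sin²(Δλ/2) = 0.020624.
c = 2·atan2(√a, √(1−a)) = 0.28822 rad → d = 6371·c ≈ 1836.25 km.

1836 km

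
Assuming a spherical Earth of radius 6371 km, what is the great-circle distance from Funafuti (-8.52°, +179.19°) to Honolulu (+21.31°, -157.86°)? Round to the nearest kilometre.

4157 km

Δλ = -157.86 − 179.19 = -337.05°; wrapped into (−180°, 180°]: 22.95°.
Δφ = 21.31 − -8.52 = 29.83°.
a = sin²(Δφ/2) + cos φ₁ · cos φ₂ · sin²(Δλ/2) = 0.102712.
c = 2·atan2(√a, √(1−a)) = 0.65249 rad → d = 6371·c ≈ 4156.99 km.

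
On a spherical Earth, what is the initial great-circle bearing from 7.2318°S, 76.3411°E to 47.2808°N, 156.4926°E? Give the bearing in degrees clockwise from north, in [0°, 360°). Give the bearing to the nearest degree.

42°

Δλ = 156.4926 − 76.3411 = 80.1515°.
θ = atan2( sin Δλ · cos φ₂ , cos φ₁ · sin φ₂ − sin φ₁ · cos φ₂ · cos Δλ )
  = atan2(0.66841, 0.74345) = 41.958° → normalised to [0°, 360°): 41.958°.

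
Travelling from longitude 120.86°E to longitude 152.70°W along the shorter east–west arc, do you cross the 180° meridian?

Naïve |-152.70 − 120.86| = 273.56° > 180°, so the shorter arc goes the other way round — across 180°.
Signed shortest Δλ = ((-152.70 − 120.86 + 180) mod 360) − 180 = 86.44°.
Going east by 86.44° from +120.86° passes through 180° before reaching -152.70°.

Yes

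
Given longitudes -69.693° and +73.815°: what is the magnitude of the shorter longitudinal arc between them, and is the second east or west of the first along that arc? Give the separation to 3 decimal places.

143.508° east

Raw difference: 73.815 − -69.693 = 143.508°.
Normalise into (−180°, 180°]: 143.508° stays 143.508°.
Positive ⇒ the second point lies to the east; separation 143.508°.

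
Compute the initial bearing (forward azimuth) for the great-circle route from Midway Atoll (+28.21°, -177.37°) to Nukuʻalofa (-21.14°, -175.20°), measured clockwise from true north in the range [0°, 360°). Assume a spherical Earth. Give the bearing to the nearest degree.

177°

Δλ = -175.20 − -177.37 = 2.17°.
θ = atan2( sin Δλ · cos φ₂ , cos φ₁ · sin φ₂ − sin φ₁ · cos φ₂ · cos Δλ )
  = atan2(0.03532, -0.75839) = 177.334° → normalised to [0°, 360°): 177.334°.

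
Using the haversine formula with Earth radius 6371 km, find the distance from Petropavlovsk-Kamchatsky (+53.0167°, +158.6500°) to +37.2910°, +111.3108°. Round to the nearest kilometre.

Δλ = 111.3108 − 158.6500 = -47.3392°.
Δφ = 37.2910 − 53.0167 = -15.7257°.
a = sin²(Δφ/2) + cos φ₁ · cos φ₂ · sin²(Δλ/2) = 0.095852.
c = 2·atan2(√a, √(1−a)) = 0.62954 rad → d = 6371·c ≈ 4010.82 km.

4011 km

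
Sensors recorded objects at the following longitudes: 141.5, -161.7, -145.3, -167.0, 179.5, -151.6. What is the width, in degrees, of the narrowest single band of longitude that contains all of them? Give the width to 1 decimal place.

Sort the longitudes: -167.0°, -161.7°, -151.6°, -145.3°, +141.5°, +179.5°.
Eastward gaps between consecutive values (wrapping around): 5.3°, 10.1°, 6.3°, 286.8°, 38.0°, 13.5°.
Largest gap = 286.8° ⇒ minimal covering band is its complement: 360° − 286.8° = 73.2°.
Band runs from +141.5° eastward to -145.3°, crossing the antimeridian.

73.2°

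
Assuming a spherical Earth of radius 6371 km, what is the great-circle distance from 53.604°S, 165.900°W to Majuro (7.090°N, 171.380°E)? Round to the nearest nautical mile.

Δλ = 171.380 − -165.900 = 337.280°; wrapped into (−180°, 180°]: -22.720°.
Δφ = 7.090 − -53.604 = 60.694°.
a = sin²(Δφ/2) + cos φ₁ · cos φ₂ · sin²(Δλ/2) = 0.278109.
c = 2·atan2(√a, √(1−a)) = 1.11098 rad → d = 6371·c ≈ 7078.06 km ≈ 3821.85 nmi.

3822 nmi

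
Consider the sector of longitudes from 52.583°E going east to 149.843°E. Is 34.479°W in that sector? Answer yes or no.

No

Band width going east from +52.583° to +149.843°: ((149.843 − 52.583) mod 360) = 97.260°.
Offset of -34.479° east of the west edge: ((-34.479 − 52.583) mod 360) = 272.938°.
272.938° > 97.260° ⇒ outside.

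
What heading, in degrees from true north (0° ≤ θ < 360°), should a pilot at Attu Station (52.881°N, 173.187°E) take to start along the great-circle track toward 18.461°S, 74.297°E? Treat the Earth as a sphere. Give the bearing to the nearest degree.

265°

Δλ = 74.297 − 173.187 = -98.890°.
θ = atan2( sin Δλ · cos φ₂ , cos φ₁ · sin φ₂ − sin φ₁ · cos φ₂ · cos Δλ )
  = atan2(-0.93714, -0.07421) = -94.528° → normalised to [0°, 360°): 265.472°.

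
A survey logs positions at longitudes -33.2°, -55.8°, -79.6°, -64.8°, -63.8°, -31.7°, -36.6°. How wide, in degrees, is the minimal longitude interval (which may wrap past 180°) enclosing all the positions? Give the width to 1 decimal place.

47.9°

Sort the longitudes: -79.6°, -64.8°, -63.8°, -55.8°, -36.6°, -33.2°, -31.7°.
Eastward gaps between consecutive values (wrapping around): 14.8°, 1.0°, 8.0°, 19.2°, 3.4°, 1.5°, 312.1°.
Largest gap = 312.1° ⇒ minimal covering band is its complement: 360° − 312.1° = 47.9°.
Band runs from -79.6° eastward to -31.7°.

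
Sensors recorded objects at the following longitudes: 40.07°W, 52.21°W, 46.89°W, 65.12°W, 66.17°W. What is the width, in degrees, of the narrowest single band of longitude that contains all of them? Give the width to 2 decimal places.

26.10°

Sort the longitudes: -66.17°, -65.12°, -52.21°, -46.89°, -40.07°.
Eastward gaps between consecutive values (wrapping around): 1.05°, 12.91°, 5.32°, 6.82°, 333.90°.
Largest gap = 333.90° ⇒ minimal covering band is its complement: 360° − 333.90° = 26.10°.
Band runs from -66.17° eastward to -40.07°.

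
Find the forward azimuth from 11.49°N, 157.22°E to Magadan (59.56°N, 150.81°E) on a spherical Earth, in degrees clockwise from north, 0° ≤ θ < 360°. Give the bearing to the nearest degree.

356°

Δλ = 150.81 − 157.22 = -6.41°.
θ = atan2( sin Δλ · cos φ₂ , cos φ₁ · sin φ₂ − sin φ₁ · cos φ₂ · cos Δλ )
  = atan2(-0.05656, 0.74459) = -4.344° → normalised to [0°, 360°): 355.656°.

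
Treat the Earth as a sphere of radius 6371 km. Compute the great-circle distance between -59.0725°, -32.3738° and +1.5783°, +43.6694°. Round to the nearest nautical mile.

5058 nmi

Δλ = 43.6694 − -32.3738 = 76.0432°.
Δφ = 1.5783 − -59.0725 = 60.6508°.
a = sin²(Δφ/2) + cos φ₁ · cos φ₂ · sin²(Δλ/2) = 0.449857.
c = 2·atan2(√a, √(1−a)) = 1.47034 rad → d = 6371·c ≈ 9367.54 km ≈ 5058.07 nmi.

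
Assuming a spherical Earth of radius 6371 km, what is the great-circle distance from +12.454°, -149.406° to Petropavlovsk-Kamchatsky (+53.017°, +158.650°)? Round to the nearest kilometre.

6416 km

Δλ = 158.650 − -149.406 = 308.056°; wrapped into (−180°, 180°]: -51.944°.
Δφ = 53.017 − 12.454 = 40.563°.
a = sin²(Δφ/2) + cos φ₁ · cos φ₂ · sin²(Δλ/2) = 0.232813.
c = 2·atan2(√a, √(1−a)) = 1.00703 rad → d = 6371·c ≈ 6415.78 km.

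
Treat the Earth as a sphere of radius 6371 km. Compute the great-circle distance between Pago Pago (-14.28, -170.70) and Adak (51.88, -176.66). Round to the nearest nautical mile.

3984 nmi

Δλ = -176.66 − -170.70 = -5.96°.
Δφ = 51.88 − -14.28 = 66.16°.
a = sin²(Δφ/2) + cos φ₁ · cos φ₂ · sin²(Δλ/2) = 0.299525.
c = 2·atan2(√a, √(1−a)) = 1.15824 rad → d = 6371·c ≈ 7379.16 km ≈ 3984.43 nmi.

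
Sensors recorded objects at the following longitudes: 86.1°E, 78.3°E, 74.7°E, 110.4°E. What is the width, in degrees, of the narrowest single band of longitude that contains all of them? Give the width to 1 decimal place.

35.7°

Sort the longitudes: +74.7°, +78.3°, +86.1°, +110.4°.
Eastward gaps between consecutive values (wrapping around): 3.6°, 7.8°, 24.3°, 324.3°.
Largest gap = 324.3° ⇒ minimal covering band is its complement: 360° − 324.3° = 35.7°.
Band runs from +74.7° eastward to +110.4°.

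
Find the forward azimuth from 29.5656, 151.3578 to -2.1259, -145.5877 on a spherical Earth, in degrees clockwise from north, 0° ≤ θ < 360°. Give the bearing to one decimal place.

Δλ = -145.5877 − 151.3578 = -296.9455°; wrapped into (−180°, 180°]: 63.0545°.
θ = atan2( sin Δλ · cos φ₂ , cos φ₁ · sin φ₂ − sin φ₁ · cos φ₂ · cos Δλ )
  = atan2(0.89082, -0.25570) = 106.016° → normalised to [0°, 360°): 106.016°.

106.0°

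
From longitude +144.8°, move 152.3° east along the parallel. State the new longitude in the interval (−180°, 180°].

-62.9°

Start at +144.8°; shift +152.3° → +297.1°.
+297.1° lies outside (−180°, 180°]; subtract 360° → -62.9°.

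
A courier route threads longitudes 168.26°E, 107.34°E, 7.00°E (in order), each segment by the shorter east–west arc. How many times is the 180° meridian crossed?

Leg 1: +168.26° → +107.34°, shortest Δλ = -60.92° (west) — does not cross 180°.
Leg 2: +107.34° → +7.00°, shortest Δλ = -100.34° (west) — does not cross 180°.
Total crossings: 0.

0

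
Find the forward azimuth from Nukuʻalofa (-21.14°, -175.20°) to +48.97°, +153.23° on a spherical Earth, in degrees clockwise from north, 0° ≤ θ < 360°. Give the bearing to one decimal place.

Δλ = 153.23 − -175.20 = 328.43°; wrapped into (−180°, 180°]: -31.57°.
θ = atan2( sin Δλ · cos φ₂ , cos φ₁ · sin φ₂ − sin φ₁ · cos φ₂ · cos Δλ )
  = atan2(-0.34368, 0.90531) = -20.788° → normalised to [0°, 360°): 339.212°.

339.2°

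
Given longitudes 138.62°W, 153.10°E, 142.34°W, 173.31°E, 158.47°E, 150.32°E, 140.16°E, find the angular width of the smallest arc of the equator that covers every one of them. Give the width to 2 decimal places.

Sort the longitudes: -142.34°, -138.62°, +140.16°, +150.32°, +153.10°, +158.47°, +173.31°.
Eastward gaps between consecutive values (wrapping around): 3.72°, 278.78°, 10.16°, 2.78°, 5.37°, 14.84°, 44.35°.
Largest gap = 278.78° ⇒ minimal covering band is its complement: 360° − 278.78° = 81.22°.
Band runs from +140.16° eastward to -138.62°, crossing the antimeridian.

81.22°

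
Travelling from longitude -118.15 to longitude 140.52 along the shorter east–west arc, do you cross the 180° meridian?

Yes

Naïve |140.52 − -118.15| = 258.67° > 180°, so the shorter arc goes the other way round — across 180°.
Signed shortest Δλ = ((140.52 − -118.15 + 180) mod 360) − 180 = -101.33°.
Going west by 101.33° from -118.15° passes through 180° before reaching +140.52°.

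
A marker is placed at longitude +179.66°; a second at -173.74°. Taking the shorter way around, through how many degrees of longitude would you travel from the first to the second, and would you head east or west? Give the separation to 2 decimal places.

Raw difference: -173.74 − 179.66 = -353.4°.
Normalise into (−180°, 180°]: -353.4° + 360° = 6.6°.
Positive ⇒ the second point lies to the east; separation 6.60°.

6.60° east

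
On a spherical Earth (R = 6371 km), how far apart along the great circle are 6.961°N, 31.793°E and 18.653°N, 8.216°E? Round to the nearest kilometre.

Δλ = 8.216 − 31.793 = -23.577°.
Δφ = 18.653 − 6.961 = 11.692°.
a = sin²(Δφ/2) + cos φ₁ · cos φ₂ · sin²(Δλ/2) = 0.049629.
c = 2·atan2(√a, √(1−a)) = 0.44932 rad → d = 6371·c ≈ 2862.62 km.

2863 km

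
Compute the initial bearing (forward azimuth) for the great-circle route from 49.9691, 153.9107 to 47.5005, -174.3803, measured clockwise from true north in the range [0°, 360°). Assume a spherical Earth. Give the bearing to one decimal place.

84.5°

Δλ = -174.3803 − 153.9107 = -328.2910°; wrapped into (−180°, 180°]: 31.7090°.
θ = atan2( sin Δλ · cos φ₂ , cos φ₁ · sin φ₂ − sin φ₁ · cos φ₂ · cos Δλ )
  = atan2(0.35509, 0.03415) = 84.507° → normalised to [0°, 360°): 84.507°.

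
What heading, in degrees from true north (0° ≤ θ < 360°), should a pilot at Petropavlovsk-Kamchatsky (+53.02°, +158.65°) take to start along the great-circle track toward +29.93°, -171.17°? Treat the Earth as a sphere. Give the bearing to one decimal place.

Δλ = -171.17 − 158.65 = -329.82°; wrapped into (−180°, 180°]: 30.18°.
θ = atan2( sin Δλ · cos φ₂ , cos φ₁ · sin φ₂ − sin φ₁ · cos φ₂ · cos Δλ )
  = atan2(0.43567, -0.29833) = 124.402° → normalised to [0°, 360°): 124.402°.

124.4°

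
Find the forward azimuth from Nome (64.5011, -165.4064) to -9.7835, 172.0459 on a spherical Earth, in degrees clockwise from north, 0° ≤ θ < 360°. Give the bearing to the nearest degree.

203°

Δλ = 172.0459 − -165.4064 = 337.4523°; wrapped into (−180°, 180°]: -22.5477°.
θ = atan2( sin Δλ · cos φ₂ , cos φ₁ · sin φ₂ − sin φ₁ · cos φ₂ · cos Δλ )
  = atan2(-0.37788, -0.89463) = -157.102° → normalised to [0°, 360°): 202.898°.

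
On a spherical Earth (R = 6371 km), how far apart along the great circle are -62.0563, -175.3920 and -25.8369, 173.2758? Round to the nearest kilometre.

Δλ = 173.2758 − -175.3920 = 348.6678°; wrapped into (−180°, 180°]: -11.3322°.
Δφ = -25.8369 − -62.0563 = 36.2194°.
a = sin²(Δφ/2) + cos φ₁ · cos φ₂ · sin²(Δλ/2) = 0.100731.
c = 2·atan2(√a, √(1−a)) = 0.64593 rad → d = 6371·c ≈ 4115.25 km.

4115 km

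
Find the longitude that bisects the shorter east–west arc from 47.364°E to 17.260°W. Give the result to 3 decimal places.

15.052°E

Signed shortest Δλ from +47.364° to -17.260° is -64.624°.
Midpoint longitude = +47.364° + (-64.624°)/2 = +47.364° − 32.312° = +15.052°.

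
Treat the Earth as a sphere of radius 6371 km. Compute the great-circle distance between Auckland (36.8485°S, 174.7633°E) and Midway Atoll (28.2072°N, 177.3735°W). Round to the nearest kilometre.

7280 km

Δλ = -177.3735 − 174.7633 = -352.1368°; wrapped into (−180°, 180°]: 7.8632°.
Δφ = 28.2072 − -36.8485 = 65.0557°.
a = sin²(Δφ/2) + cos φ₁ · cos φ₂ · sin²(Δλ/2) = 0.292447.
c = 2·atan2(√a, √(1−a)) = 1.14274 rad → d = 6371·c ≈ 7280.37 km.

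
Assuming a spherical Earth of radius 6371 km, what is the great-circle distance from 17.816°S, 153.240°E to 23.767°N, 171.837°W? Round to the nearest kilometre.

5978 km

Δλ = -171.837 − 153.240 = -325.077°; wrapped into (−180°, 180°]: 34.923°.
Δφ = 23.767 − -17.816 = 41.583°.
a = sin²(Δφ/2) + cos φ₁ · cos φ₂ · sin²(Δλ/2) = 0.204454.
c = 2·atan2(√a, √(1−a)) = 0.93838 rad → d = 6371·c ≈ 5978.44 km.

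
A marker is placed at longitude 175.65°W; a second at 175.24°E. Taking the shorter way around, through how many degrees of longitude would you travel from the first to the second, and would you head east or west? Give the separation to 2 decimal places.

Raw difference: 175.24 − -175.65 = 350.89°.
Normalise into (−180°, 180°]: 350.89° − 360° = -9.11°.
Negative ⇒ the second point lies to the west; separation 9.11°.

9.11° west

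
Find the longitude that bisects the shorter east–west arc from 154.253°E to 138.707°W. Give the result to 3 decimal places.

Signed shortest Δλ from +154.253° to -138.707° is +67.040°.
Midpoint longitude = +154.253° + (+67.040°)/2 = +154.253° + 33.520° = +187.773°.
Normalise into (−180°, 180°]: -172.227°.
(The naïve average (+154.253 + -138.707)/2 = 7.773° is on the wrong side of the globe.)

172.227°W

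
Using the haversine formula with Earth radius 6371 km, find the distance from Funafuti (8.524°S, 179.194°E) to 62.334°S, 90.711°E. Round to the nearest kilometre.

Δλ = 90.711 − 179.194 = -88.483°.
Δφ = -62.334 − -8.524 = -53.810°.
a = sin²(Δφ/2) + cos φ₁ · cos φ₂ · sin²(Δλ/2) = 0.428283.
c = 2·atan2(√a, √(1−a)) = 1.42687 rad → d = 6371·c ≈ 9090.57 km.

9091 km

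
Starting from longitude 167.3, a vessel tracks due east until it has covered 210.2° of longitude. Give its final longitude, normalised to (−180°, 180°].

Start at +167.3°; shift +210.2° → +377.5°.
+377.5° lies outside (−180°, 180°]; subtract 360° → +17.5°.

+17.5°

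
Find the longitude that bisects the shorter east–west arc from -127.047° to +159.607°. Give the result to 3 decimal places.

-163.720°

Signed shortest Δλ from -127.047° to +159.607° is -73.346°.
Midpoint longitude = -127.047° + (-73.346°)/2 = -127.047° − 36.673° = -163.720°.
(The naïve average (-127.047 + +159.607)/2 = 16.28° is on the wrong side of the globe.)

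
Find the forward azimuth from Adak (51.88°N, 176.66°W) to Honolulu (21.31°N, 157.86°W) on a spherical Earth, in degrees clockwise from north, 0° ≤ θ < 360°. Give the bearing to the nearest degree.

147°

Δλ = -157.86 − -176.66 = 18.80°.
θ = atan2( sin Δλ · cos φ₂ , cos φ₁ · sin φ₂ − sin φ₁ · cos φ₂ · cos Δλ )
  = atan2(0.30023, -0.46949) = 147.402° → normalised to [0°, 360°): 147.402°.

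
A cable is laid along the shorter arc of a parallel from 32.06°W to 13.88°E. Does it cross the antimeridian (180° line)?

No

Signed shortest Δλ = ((13.88 − -32.06 + 180) mod 360) − 180 = 45.94°.
Going east by 45.94° from -32.06° reaches +13.88° without touching 180°.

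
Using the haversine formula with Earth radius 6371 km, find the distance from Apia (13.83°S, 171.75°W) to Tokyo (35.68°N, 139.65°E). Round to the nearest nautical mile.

Δλ = 139.65 − -171.75 = 311.40°; wrapped into (−180°, 180°]: -48.60°.
Δφ = 35.68 − -13.83 = 49.51°.
a = sin²(Δφ/2) + cos φ₁ · cos φ₂ · sin²(Δλ/2) = 0.308911.
c = 2·atan2(√a, √(1−a)) = 1.17864 rad → d = 6371·c ≈ 7509.14 km ≈ 4054.61 nmi.

4055 nmi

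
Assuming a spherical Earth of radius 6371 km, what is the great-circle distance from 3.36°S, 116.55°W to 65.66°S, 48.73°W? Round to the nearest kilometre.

8668 km

Δλ = -48.73 − -116.55 = 67.82°.
Δφ = -65.66 − -3.36 = -62.30°.
a = sin²(Δφ/2) + cos φ₁ · cos φ₂ · sin²(Δλ/2) = 0.395637.
c = 2·atan2(√a, √(1−a)) = 1.36052 rad → d = 6371·c ≈ 8667.90 km.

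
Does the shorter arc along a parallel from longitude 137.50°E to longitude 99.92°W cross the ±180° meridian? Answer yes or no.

Yes

Naïve |-99.92 − 137.50| = 237.42° > 180°, so the shorter arc goes the other way round — across 180°.
Signed shortest Δλ = ((-99.92 − 137.50 + 180) mod 360) − 180 = 122.58°.
Going east by 122.58° from +137.50° passes through 180° before reaching -99.92°.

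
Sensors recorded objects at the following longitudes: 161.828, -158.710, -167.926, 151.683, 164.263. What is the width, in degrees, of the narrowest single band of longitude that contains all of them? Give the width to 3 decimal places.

Sort the longitudes: -167.926°, -158.710°, +151.683°, +161.828°, +164.263°.
Eastward gaps between consecutive values (wrapping around): 9.216°, 310.393°, 10.145°, 2.435°, 27.811°.
Largest gap = 310.393° ⇒ minimal covering band is its complement: 360° − 310.393° = 49.607°.
Band runs from +151.683° eastward to -158.710°, crossing the antimeridian.

49.607°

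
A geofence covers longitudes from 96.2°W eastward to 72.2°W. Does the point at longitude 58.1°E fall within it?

Band width going east from -96.2° to -72.2°: ((-72.2 − -96.2) mod 360) = 24.0°.
Offset of +58.1° east of the west edge: ((58.1 − -96.2) mod 360) = 154.3°.
154.3° > 24.0° ⇒ outside.

No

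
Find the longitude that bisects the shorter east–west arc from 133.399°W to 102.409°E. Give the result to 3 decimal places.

164.505°E

Signed shortest Δλ from -133.399° to +102.409° is -124.192°.
Midpoint longitude = -133.399° + (-124.192°)/2 = -133.399° − 62.096° = -195.495°.
Normalise into (−180°, 180°]: +164.505°.
(The naïve average (-133.399 + +102.409)/2 = -15.495° is on the wrong side of the globe.)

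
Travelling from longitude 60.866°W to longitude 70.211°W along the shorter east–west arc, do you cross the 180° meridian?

Signed shortest Δλ = ((-70.211 − -60.866 + 180) mod 360) − 180 = -9.345°.
Going west by 9.345° from -60.866° reaches -70.211° without touching 180°.

No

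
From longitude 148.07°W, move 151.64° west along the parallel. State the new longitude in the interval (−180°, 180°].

60.29°E

Start at -148.07°; shift −151.64° → -299.71°.
-299.71° lies outside (−180°, 180°]; add 360° → +60.29°.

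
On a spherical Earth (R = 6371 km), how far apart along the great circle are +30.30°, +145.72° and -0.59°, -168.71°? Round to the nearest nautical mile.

Δλ = -168.71 − 145.72 = -314.43°; wrapped into (−180°, 180°]: 45.57°.
Δφ = -0.59 − 30.30 = -30.89°.
a = sin²(Δφ/2) + cos φ₁ · cos φ₂ · sin²(Δλ/2) = 0.200409.
c = 2·atan2(√a, √(1−a)) = 0.92832 rad → d = 6371·c ≈ 5914.31 km ≈ 3193.47 nmi.

3193 nmi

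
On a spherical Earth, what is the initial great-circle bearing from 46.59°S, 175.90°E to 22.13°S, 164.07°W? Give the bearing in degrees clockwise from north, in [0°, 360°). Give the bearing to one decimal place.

40.4°

Δλ = -164.07 − 175.90 = -339.97°; wrapped into (−180°, 180°]: 20.03°.
θ = atan2( sin Δλ · cos φ₂ , cos φ₁ · sin φ₂ − sin φ₁ · cos φ₂ · cos Δλ )
  = atan2(0.31728, 0.37335) = 40.358° → normalised to [0°, 360°): 40.358°.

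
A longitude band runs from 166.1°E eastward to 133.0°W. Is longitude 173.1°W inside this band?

Band width going east from +166.1° to -133.0°: ((-133.0 − 166.1) mod 360) = 60.9°.
Offset of -173.1° east of the west edge: ((-173.1 − 166.1) mod 360) = 20.8°.
20.8° ≤ 60.9° ⇒ inside.

Yes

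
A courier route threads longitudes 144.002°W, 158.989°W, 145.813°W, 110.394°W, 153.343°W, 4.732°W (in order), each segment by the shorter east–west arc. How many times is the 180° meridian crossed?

0

Leg 1: -144.002° → -158.989°, shortest Δλ = -14.987° (west) — does not cross 180°.
Leg 2: -158.989° → -145.813°, shortest Δλ = 13.176° (east) — does not cross 180°.
Leg 3: -145.813° → -110.394°, shortest Δλ = 35.419° (east) — does not cross 180°.
Leg 4: -110.394° → -153.343°, shortest Δλ = -42.949° (west) — does not cross 180°.
Leg 5: -153.343° → -4.732°, shortest Δλ = 148.611° (east) — does not cross 180°.
Total crossings: 0.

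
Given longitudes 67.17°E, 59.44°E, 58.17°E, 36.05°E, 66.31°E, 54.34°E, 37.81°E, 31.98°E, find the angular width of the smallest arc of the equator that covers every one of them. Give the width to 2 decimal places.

Sort the longitudes: +31.98°, +36.05°, +37.81°, +54.34°, +58.17°, +59.44°, +66.31°, +67.17°.
Eastward gaps between consecutive values (wrapping around): 4.07°, 1.76°, 16.53°, 3.83°, 1.27°, 6.87°, 0.86°, 324.81°.
Largest gap = 324.81° ⇒ minimal covering band is its complement: 360° − 324.81° = 35.19°.
Band runs from +31.98° eastward to +67.17°.

35.19°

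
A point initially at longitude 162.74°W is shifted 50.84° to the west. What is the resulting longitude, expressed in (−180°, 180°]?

Start at -162.74°; shift −50.84° → -213.58°.
-213.58° lies outside (−180°, 180°]; add 360° → +146.42°.

146.42°E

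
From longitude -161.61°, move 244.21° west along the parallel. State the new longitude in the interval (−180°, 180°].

-45.82°

Start at -161.61°; shift −244.21° → -405.82°.
-405.82° lies outside (−180°, 180°]; add 360° → -45.82°.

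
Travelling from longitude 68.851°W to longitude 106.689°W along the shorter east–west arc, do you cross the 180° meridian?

No

Signed shortest Δλ = ((-106.689 − -68.851 + 180) mod 360) − 180 = -37.838°.
Going west by 37.838° from -68.851° reaches -106.689° without touching 180°.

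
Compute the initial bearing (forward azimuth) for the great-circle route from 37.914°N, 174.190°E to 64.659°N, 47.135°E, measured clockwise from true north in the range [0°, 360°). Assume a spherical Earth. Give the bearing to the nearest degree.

339°

Δλ = 47.135 − 174.190 = -127.055°.
θ = atan2( sin Δλ · cos φ₂ , cos φ₁ · sin φ₂ − sin φ₁ · cos φ₂ · cos Δλ )
  = atan2(-0.34157, 0.87150) = -21.402° → normalised to [0°, 360°): 338.598°.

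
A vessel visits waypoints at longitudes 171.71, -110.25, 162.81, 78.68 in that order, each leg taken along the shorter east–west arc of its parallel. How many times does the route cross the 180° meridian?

2

Leg 1: +171.71° → -110.25°, shortest Δλ = 78.04° (east) — crosses 180°.
Leg 2: -110.25° → +162.81°, shortest Δλ = -86.94° (west) — crosses 180°.
Leg 3: +162.81° → +78.68°, shortest Δλ = -84.13° (west) — does not cross 180°.
Total crossings: 2.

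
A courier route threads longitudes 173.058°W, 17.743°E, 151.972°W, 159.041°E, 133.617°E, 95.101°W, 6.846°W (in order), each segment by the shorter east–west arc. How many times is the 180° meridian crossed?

Leg 1: -173.058° → +17.743°, shortest Δλ = -169.199° (west) — crosses 180°.
Leg 2: +17.743° → -151.972°, shortest Δλ = -169.715° (west) — does not cross 180°.
Leg 3: -151.972° → +159.041°, shortest Δλ = -48.987° (west) — crosses 180°.
Leg 4: +159.041° → +133.617°, shortest Δλ = -25.424° (west) — does not cross 180°.
Leg 5: +133.617° → -95.101°, shortest Δλ = 131.282° (east) — crosses 180°.
Leg 6: -95.101° → -6.846°, shortest Δλ = 88.255° (east) — does not cross 180°.
Total crossings: 3.

3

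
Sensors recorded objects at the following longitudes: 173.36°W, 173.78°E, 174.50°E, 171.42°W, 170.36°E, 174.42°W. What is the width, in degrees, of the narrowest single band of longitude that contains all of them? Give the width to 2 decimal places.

Sort the longitudes: -174.42°, -173.36°, -171.42°, +170.36°, +173.78°, +174.50°.
Eastward gaps between consecutive values (wrapping around): 1.06°, 1.94°, 341.78°, 3.42°, 0.72°, 11.08°.
Largest gap = 341.78° ⇒ minimal covering band is its complement: 360° − 341.78° = 18.22°.
Band runs from +170.36° eastward to -171.42°, crossing the antimeridian.

18.22°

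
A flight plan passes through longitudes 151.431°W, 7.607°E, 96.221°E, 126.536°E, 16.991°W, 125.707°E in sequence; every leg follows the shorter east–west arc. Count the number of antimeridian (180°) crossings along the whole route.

0

Leg 1: -151.431° → +7.607°, shortest Δλ = 159.038° (east) — does not cross 180°.
Leg 2: +7.607° → +96.221°, shortest Δλ = 88.614° (east) — does not cross 180°.
Leg 3: +96.221° → +126.536°, shortest Δλ = 30.315° (east) — does not cross 180°.
Leg 4: +126.536° → -16.991°, shortest Δλ = -143.527° (west) — does not cross 180°.
Leg 5: -16.991° → +125.707°, shortest Δλ = 142.698° (east) — does not cross 180°.
Total crossings: 0.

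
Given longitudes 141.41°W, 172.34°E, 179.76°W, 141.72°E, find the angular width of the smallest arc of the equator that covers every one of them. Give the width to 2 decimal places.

Sort the longitudes: -179.76°, -141.41°, +141.72°, +172.34°.
Eastward gaps between consecutive values (wrapping around): 38.35°, 283.13°, 30.62°, 7.90°.
Largest gap = 283.13° ⇒ minimal covering band is its complement: 360° − 283.13° = 76.87°.
Band runs from +141.72° eastward to -141.41°, crossing the antimeridian.

76.87°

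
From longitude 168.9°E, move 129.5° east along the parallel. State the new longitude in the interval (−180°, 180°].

Start at +168.9°; shift +129.5° → +298.4°.
+298.4° lies outside (−180°, 180°]; subtract 360° → -61.6°.

61.6°W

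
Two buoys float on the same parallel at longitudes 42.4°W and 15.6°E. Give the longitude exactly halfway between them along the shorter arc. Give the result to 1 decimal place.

Signed shortest Δλ from -42.4° to +15.6° is +58.0°.
Midpoint longitude = -42.4° + (+58.0°)/2 = -42.4° + 29.0° = -13.4°.

13.4°W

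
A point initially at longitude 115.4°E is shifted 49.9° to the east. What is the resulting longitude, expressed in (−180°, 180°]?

165.3°E

Start at +115.4°; shift +49.9° → +165.3°.
+165.3° already lies in (−180°, 180°].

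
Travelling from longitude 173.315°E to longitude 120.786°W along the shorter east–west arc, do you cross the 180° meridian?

Naïve |-120.786 − 173.315| = 294.101° > 180°, so the shorter arc goes the other way round — across 180°.
Signed shortest Δλ = ((-120.786 − 173.315 + 180) mod 360) − 180 = 65.899°.
Going east by 65.899° from +173.315° passes through 180° before reaching -120.786°.

Yes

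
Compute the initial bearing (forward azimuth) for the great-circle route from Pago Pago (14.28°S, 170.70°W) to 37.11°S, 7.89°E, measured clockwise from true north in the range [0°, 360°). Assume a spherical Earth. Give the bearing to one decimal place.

Δλ = 7.89 − -170.70 = 178.59°.
θ = atan2( sin Δλ · cos φ₂ , cos φ₁ · sin φ₂ − sin φ₁ · cos φ₂ · cos Δλ )
  = atan2(0.01962, -0.78135) = 178.561° → normalised to [0°, 360°): 178.561°.

178.6°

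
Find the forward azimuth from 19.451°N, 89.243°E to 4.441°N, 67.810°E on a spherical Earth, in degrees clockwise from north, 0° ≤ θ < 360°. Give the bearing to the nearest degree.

237°

Δλ = 67.810 − 89.243 = -21.433°.
θ = atan2( sin Δλ · cos φ₂ , cos φ₁ · sin φ₂ − sin φ₁ · cos φ₂ · cos Δλ )
  = atan2(-0.36432, -0.23603) = -122.938° → normalised to [0°, 360°): 237.062°.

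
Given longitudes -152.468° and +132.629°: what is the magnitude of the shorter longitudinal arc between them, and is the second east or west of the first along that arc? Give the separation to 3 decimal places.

74.903° west

Raw difference: 132.629 − -152.468 = 285.097°.
Normalise into (−180°, 180°]: 285.097° − 360° = -74.903°.
Negative ⇒ the second point lies to the west; separation 74.903°.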